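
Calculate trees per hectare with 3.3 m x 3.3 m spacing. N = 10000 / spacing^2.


N = 10000 / 3.3^2 = 10000 / 10.89 = 918.274 ≈ 918 trees/ha

918 trees/ha


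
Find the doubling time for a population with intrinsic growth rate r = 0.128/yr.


td = ln(2) / 0.128 = 0.693147 / 0.128 = 5.41521 ≈ 5.4 years

5.4 years


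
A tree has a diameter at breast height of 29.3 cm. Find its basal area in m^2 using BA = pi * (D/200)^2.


D/200 = 29.3/200 = 0.1465 m
(D/200)^2 = 0.1465^2 = 0.02146225
BA = 3.141593 * 0.02146225 = 0.0674257 ≈ 0.0674 m^2

0.0674 m^2


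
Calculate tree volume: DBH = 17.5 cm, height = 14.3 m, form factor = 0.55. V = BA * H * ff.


(D/200)^2 = (17.5/200)^2 = 0.0875^2 = 0.00765625
BA = 3.141593 * 0.00765625 = 0.0240528 m^2
V = 0.0240528 * 14.3 * 0.55 = 0.189175 ≈ 0.189 m^3

0.189 m^3


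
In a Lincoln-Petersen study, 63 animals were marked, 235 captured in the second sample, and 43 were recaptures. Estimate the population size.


N = M * C / R = 63 * 235 / 43 = 14805 / 43 = 344.30 ≈ 344

344 individuals


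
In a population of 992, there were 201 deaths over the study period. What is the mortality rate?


Mortality rate = 201 / 992 = 0.202621 ≈ 0.2026

0.2026


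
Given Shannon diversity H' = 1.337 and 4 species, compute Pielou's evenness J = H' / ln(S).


ln(4) = 1.38629
J = H' / ln(S) = 1.337 / 1.38629 = 0.964445 ≈ 0.9644

0.9644


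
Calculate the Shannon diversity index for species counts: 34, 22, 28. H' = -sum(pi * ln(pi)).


Total N = 34 + 22 + 28 = 84
Per-species terms:
  p = 34/84 = 0.404762; ln(p) = -0.904456; p*ln(p) = 0.404762 * (-0.904456) = -0.366089
  p = 22/84 = 0.261905; ln(p) = -1.339773; p*ln(p) = 0.261905 * (-1.339773) = -0.350893
  p = 28/84 = 0.333333; ln(p) = -1.098613; p*ln(p) = 0.333333 * (-1.098613) = -0.366204
sum(p*ln(p)) = (-0.366089) + (-0.350893) + (-0.366204) = -1.083186
H' = -(-1.083186) = 1.083186 ≈ 1.0832

1.0832


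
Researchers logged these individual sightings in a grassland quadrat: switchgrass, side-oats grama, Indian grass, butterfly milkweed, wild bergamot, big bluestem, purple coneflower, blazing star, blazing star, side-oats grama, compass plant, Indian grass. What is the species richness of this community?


Total individuals logged = 12
Distinct species (count of individuals): switchgrass (1), side-oats grama (2), Indian grass (2), butterfly milkweed (1), wild bergamot (1), big bluestem (1), purple coneflower (1), blazing star (2), compass plant (1)
Species richness = number of distinct species = 9

9


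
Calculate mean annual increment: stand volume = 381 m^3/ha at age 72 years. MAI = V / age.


MAI = 381 / 72 = 5.2917 ≈ 5.29 m^3/ha/yr

5.29 m^3/ha/yr


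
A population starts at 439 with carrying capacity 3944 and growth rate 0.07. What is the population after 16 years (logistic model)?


(K - N0)/N0 = (3944 - 439)/439 = 3505/439 = 7.98405
r*t = 0.07 * 16 = 1.12; exp(-1.12) = 0.326280
7.98405 * 0.326280 = 2.60504
1 + 2.60504 = 3.60504
N = 3944 / 3.60504 = 1094.02 ≈ 1094

1094


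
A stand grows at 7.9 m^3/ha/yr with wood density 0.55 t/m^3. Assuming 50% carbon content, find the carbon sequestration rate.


C = 7.9 * 0.55 * 0.5 = 2.1725 ≈ 2.17 t C/ha/yr

2.17 t C/ha/yr


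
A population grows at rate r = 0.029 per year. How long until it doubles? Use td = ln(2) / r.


td = ln(2) / 0.029 = 0.693147 / 0.029 = 23.9016 ≈ 23.9 years

23.9 years


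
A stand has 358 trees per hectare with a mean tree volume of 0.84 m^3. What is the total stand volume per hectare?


V_stand = 358 * 0.84 = 300.72 ≈ 300.7 m^3/ha

300.7 m^3/ha


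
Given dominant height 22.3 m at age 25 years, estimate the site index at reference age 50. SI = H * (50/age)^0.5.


50/25 = 2.00000
(2.00000)^0.5 = 1.41421
SI = 22.3 * 1.41421 = 31.5369 ≈ 31.5 m

31.5 m


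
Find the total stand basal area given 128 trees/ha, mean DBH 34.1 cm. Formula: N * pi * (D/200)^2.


(D/200)^2 = (34.1/200)^2 = 0.1705^2 = 0.02907025
Individual BA = 3.141593 * 0.02907025 = 0.0913269 m^2
Stand BA = 128 * 0.0913269 = 11.6898 ≈ 11.69 m^2/ha

11.69 m^2/ha


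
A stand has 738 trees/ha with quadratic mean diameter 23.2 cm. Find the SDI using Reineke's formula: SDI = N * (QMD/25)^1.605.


QMD/25 = 23.2/25 = 0.928
(0.928)^1.605 = exp(1.605 * ln(0.928)) = exp(1.605 * (-0.0747235)) = exp(-0.119931) = 0.886982
SDI = 738 * 0.886982 = 654.593 ≈ 655

655


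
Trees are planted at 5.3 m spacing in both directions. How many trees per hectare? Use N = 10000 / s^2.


N = 10000 / 5.3^2 = 10000 / 28.09 = 355.999 ≈ 356 trees/ha

356 trees/ha


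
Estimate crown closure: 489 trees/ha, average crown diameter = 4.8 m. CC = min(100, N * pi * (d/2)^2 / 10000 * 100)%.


(d/2)^2 = (4.8/2)^2 = 2.4^2 = 5.76
Crown area = 3.141593 * 5.76 = 18.0956 m^2
N * area / 10000 * 100 = 489 * 18.0956 / 10000 * 100 = 88.4875
CC = min(100, 88.4875) = 88.4875 ≈ 88.5%

88.5%


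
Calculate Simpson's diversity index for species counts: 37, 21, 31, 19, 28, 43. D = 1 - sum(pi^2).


Total N = 37 + 21 + 31 + 19 + 28 + 43 = 179
Per-species terms:
  p = 37/179 = 0.206704; p^2 = 0.206704^2 = 0.042727
  p = 21/179 = 0.117318; p^2 = 0.117318^2 = 0.013764
  p = 31/179 = 0.173184; p^2 = 0.173184^2 = 0.029993
  p = 19/179 = 0.106145; p^2 = 0.106145^2 = 0.011267
  p = 28/179 = 0.156425; p^2 = 0.156425^2 = 0.024469
  p = 43/179 = 0.240223; p^2 = 0.240223^2 = 0.057707
sum(p^2) = 0.042727 + 0.013764 + 0.029993 + 0.011267 + 0.024469 + 0.057707 = 0.179927
D = 1 - 0.179927 = 0.820073 ≈ 0.8201

0.8201


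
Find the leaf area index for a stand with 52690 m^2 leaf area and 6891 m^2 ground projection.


LAI = 52690 / 6891 = 7.6462 ≈ 7.65

7.65


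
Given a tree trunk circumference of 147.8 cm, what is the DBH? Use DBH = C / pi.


DBH = C / pi = 147.8 / 3.141593 = 47.0462 ≈ 47.05 cm

47.05 cm


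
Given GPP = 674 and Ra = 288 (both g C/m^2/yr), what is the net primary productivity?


NPP = GPP - Ra = 674 - 288 = 386 g C/m^2/yr

386 g C/m^2/yr


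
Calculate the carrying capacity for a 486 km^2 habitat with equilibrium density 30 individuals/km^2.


K = 30 * 486 = 14580 individuals

14580 individuals


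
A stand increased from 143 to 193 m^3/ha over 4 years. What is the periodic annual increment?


PAI = (V2 - V1) / period = (193 - 143) / 4 = 50 / 4 = 12.50 m^3/ha/yr

12.50 m^3/ha/yr


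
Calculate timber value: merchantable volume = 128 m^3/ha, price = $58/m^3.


Value = 128 * 58 = $7424/ha

$7424/ha


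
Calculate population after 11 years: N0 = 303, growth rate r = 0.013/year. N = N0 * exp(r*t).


r*t = 0.013 * 11 = 0.143
exp(0.143) = 1.15373
N = 303 * 1.15373 = 349.580 ≈ 350

350


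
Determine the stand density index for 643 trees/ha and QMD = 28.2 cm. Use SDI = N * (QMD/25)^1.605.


QMD/25 = 28.2/25 = 1.128
(1.128)^1.605 = exp(1.605 * ln(1.128)) = exp(1.605 * 0.120446) = exp(0.193316) = 1.21327
SDI = 643 * 1.21327 = 780.133 ≈ 780

780


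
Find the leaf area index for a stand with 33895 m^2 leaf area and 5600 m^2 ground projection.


LAI = 33895 / 5600 = 6.0527 ≈ 6.05

6.05


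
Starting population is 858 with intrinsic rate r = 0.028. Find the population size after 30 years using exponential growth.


r*t = 0.028 * 30 = 0.84
exp(0.84) = 2.31637
N = 858 * 2.31637 = 1987.45 ≈ 1987

1987


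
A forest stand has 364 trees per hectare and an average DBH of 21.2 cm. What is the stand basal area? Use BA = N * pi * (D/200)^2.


(D/200)^2 = (21.2/200)^2 = 0.106^2 = 0.011236
Individual BA = 3.141593 * 0.011236 = 0.0352989 m^2
Stand BA = 364 * 0.0352989 = 12.8488 ≈ 12.85 m^2/ha

12.85 m^2/ha


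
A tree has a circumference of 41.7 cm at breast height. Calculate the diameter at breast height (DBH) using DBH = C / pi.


DBH = C / pi = 41.7 / 3.141593 = 13.2735 ≈ 13.27 cm

13.27 cm


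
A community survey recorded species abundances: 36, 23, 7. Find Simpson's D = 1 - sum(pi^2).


Total N = 36 + 23 + 7 = 66
Per-species terms:
  p = 36/66 = 0.545455; p^2 = 0.545455^2 = 0.297521
  p = 23/66 = 0.348485; p^2 = 0.348485^2 = 0.121442
  p = 7/66 = 0.106061; p^2 = 0.106061^2 = 0.011249
sum(p^2) = 0.297521 + 0.121442 + 0.011249 = 0.430212
D = 1 - 0.430212 = 0.569788 ≈ 0.5698

0.5698


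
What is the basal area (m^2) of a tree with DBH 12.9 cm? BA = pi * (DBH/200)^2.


D/200 = 12.9/200 = 0.0645 m
(D/200)^2 = 0.0645^2 = 0.00416025
BA = 3.141593 * 0.00416025 = 0.0130698 ≈ 0.0131 m^2

0.0131 m^2


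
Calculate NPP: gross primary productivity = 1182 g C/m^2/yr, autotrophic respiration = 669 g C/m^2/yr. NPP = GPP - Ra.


NPP = GPP - Ra = 1182 - 669 = 513 g C/m^2/yr

513 g C/m^2/yr


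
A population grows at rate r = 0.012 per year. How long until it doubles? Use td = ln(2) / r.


td = ln(2) / 0.012 = 0.693147 / 0.012 = 57.7623 ≈ 57.8 years

57.8 years


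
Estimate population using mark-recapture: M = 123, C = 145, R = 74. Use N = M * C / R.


N = M * C / R = 123 * 145 / 74 = 17835 / 74 = 241.01 ≈ 241

241 individuals


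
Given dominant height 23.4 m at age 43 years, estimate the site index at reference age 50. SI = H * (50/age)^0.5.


50/43 = 1.16279
(1.16279)^0.5 = 1.07833
SI = 23.4 * 1.07833 = 25.2329 ≈ 25.2 m

25.2 m


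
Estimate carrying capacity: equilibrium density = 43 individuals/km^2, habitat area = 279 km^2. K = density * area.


K = 43 * 279 = 11997 individuals

11997 individuals


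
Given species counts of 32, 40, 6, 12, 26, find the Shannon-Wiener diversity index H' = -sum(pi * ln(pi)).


Total N = 32 + 40 + 6 + 12 + 26 = 116
Per-species terms:
  p = 32/116 = 0.275862; ln(p) = -1.287855; p*ln(p) = 0.275862 * (-1.287855) = -0.355270
  p = 40/116 = 0.344828; ln(p) = -1.064710; p*ln(p) = 0.344828 * (-1.064710) = -0.367142
  p = 6/116 = 0.051724; ln(p) = -2.961833; p*ln(p) = 0.051724 * (-2.961833) = -0.153198
  p = 12/116 = 0.103448; ln(p) = -2.268686; p*ln(p) = 0.103448 * (-2.268686) = -0.234691
  p = 26/116 = 0.224138; ln(p) = -1.495493; p*ln(p) = 0.224138 * (-1.495493) = -0.335197
sum(p*ln(p)) = (-0.355270) + (-0.367142) + (-0.153198) + (-0.234691) + (-0.335197) = -1.445498
H' = -(-1.445498) = 1.445498 ≈ 1.4455

1.4455


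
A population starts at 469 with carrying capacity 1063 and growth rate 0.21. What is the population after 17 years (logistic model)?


(K - N0)/N0 = (1063 - 469)/469 = 594/469 = 1.26652
r*t = 0.21 * 17 = 3.57; exp(-3.57) = 0.0281559
1.26652 * 0.0281559 = 0.0356600
1 + 0.0356600 = 1.03566
N = 1063 / 1.03566 = 1026.40 ≈ 1026

1026


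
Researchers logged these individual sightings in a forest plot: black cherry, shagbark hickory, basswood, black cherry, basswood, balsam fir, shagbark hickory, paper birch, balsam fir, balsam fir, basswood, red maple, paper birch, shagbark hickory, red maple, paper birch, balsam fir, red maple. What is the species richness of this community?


Total individuals logged = 18
Distinct species (count of individuals): black cherry (2), shagbark hickory (3), basswood (3), balsam fir (4), paper birch (3), red maple (3)
Species richness = number of distinct species = 6

6


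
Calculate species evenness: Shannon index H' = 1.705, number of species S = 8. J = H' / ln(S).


ln(8) = 2.07944
J = H' / ln(S) = 1.705 / 2.07944 = 0.819932 ≈ 0.8199

0.8199


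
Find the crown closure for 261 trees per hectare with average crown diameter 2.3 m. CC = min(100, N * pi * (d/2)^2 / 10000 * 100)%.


(d/2)^2 = (2.3/2)^2 = 1.15^2 = 1.3225
Crown area = 3.141593 * 1.3225 = 4.15476 m^2
N * area / 10000 * 100 = 261 * 4.15476 / 10000 * 100 = 10.8439
CC = min(100, 10.8439) = 10.8439 ≈ 10.8%

10.8%


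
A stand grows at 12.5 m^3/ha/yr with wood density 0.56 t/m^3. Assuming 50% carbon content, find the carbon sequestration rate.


C = 12.5 * 0.56 * 0.5 = 3.50 t C/ha/yr

3.50 t C/ha/yr


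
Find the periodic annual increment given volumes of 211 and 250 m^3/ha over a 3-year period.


PAI = (V2 - V1) / period = (250 - 211) / 3 = 39 / 3 = 13.00 m^3/ha/yr

13.00 m^3/ha/yr


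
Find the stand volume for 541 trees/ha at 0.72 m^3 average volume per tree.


V_stand = 541 * 0.72 = 389.52 ≈ 389.5 m^3/ha

389.5 m^3/ha


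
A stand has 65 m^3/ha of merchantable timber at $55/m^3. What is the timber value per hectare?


Value = 65 * 55 = $3575/ha

$3575/ha


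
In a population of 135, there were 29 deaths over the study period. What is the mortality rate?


Mortality rate = 29 / 135 = 0.214815 ≈ 0.2148

0.2148


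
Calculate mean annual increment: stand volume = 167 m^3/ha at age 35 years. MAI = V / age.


MAI = 167 / 35 = 4.7714 ≈ 4.77 m^3/ha/yr

4.77 m^3/ha/yr


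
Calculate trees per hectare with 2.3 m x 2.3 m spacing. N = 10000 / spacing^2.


N = 10000 / 2.3^2 = 10000 / 5.29 = 1890.36 ≈ 1890 trees/ha

1890 trees/ha


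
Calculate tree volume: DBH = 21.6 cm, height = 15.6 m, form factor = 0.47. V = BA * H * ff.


(D/200)^2 = (21.6/200)^2 = 0.108^2 = 0.011664
BA = 3.141593 * 0.011664 = 0.0366435 m^2
V = 0.0366435 * 15.6 * 0.47 = 0.268670 ≈ 0.269 m^3

0.269 m^3


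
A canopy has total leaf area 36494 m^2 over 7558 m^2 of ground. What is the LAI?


LAI = 36494 / 7558 = 4.8285 ≈ 4.83

4.83


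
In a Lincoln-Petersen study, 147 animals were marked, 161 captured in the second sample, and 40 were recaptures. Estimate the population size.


N = M * C / R = 147 * 161 / 40 = 23667 / 40 = 591.68 ≈ 592

592 individuals


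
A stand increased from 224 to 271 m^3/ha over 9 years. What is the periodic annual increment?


PAI = (V2 - V1) / period = (271 - 224) / 9 = 47 / 9 = 5.2222 ≈ 5.22 m^3/ha/yr

5.22 m^3/ha/yr


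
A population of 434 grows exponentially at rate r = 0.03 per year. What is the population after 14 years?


r*t = 0.03 * 14 = 0.42
exp(0.42) = 1.52196
N = 434 * 1.52196 = 660.531 ≈ 661

661


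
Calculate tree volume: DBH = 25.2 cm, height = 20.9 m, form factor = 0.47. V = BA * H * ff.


(D/200)^2 = (25.2/200)^2 = 0.126^2 = 0.015876
BA = 3.141593 * 0.015876 = 0.0498759 m^2
V = 0.0498759 * 20.9 * 0.47 = 0.489931 ≈ 0.490 m^3

0.490 m^3


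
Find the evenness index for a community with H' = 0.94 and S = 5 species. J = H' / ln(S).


ln(5) = 1.60944
J = H' / ln(S) = 0.94 / 1.60944 = 0.584054 ≈ 0.5841

0.5841


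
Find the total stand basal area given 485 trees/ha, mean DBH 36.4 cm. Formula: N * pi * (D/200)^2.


(D/200)^2 = (36.4/200)^2 = 0.182^2 = 0.033124
Individual BA = 3.141593 * 0.033124 = 0.104062 m^2
Stand BA = 485 * 0.104062 = 50.4701 ≈ 50.47 m^2/ha

50.47 m^2/ha


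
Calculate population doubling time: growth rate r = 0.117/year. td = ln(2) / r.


td = ln(2) / 0.117 = 0.693147 / 0.117 = 5.92433 ≈ 5.9 years

5.9 years


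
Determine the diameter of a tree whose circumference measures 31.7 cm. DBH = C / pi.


DBH = C / pi = 31.7 / 3.141593 = 10.0904 ≈ 10.09 cm

10.09 cm


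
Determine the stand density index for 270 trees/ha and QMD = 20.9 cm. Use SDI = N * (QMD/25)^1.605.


QMD/25 = 20.9/25 = 0.836
(0.836)^1.605 = exp(1.605 * ln(0.836)) = exp(1.605 * (-0.179127)) = exp(-0.287499) = 0.750137
SDI = 270 * 0.750137 = 202.537 ≈ 203

203


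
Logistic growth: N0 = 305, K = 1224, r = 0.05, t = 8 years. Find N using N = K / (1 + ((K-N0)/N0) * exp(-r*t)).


(K - N0)/N0 = (1224 - 305)/305 = 919/305 = 3.01311
r*t = 0.05 * 8 = 0.4; exp(-0.4) = 0.670320
3.01311 * 0.670320 = 2.01975
1 + 2.01975 = 3.01975
N = 1224 / 3.01975 = 405.332 ≈ 405

405


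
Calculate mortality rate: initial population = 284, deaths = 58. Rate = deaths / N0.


Mortality rate = 58 / 284 = 0.204225 ≈ 0.2042

0.2042


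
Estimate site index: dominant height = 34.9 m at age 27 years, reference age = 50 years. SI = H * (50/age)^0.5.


50/27 = 1.85185
(1.85185)^0.5 = 1.36083
SI = 34.9 * 1.36083 = 47.4930 ≈ 47.5 m

47.5 m


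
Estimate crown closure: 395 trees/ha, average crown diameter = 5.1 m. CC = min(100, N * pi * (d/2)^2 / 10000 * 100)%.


(d/2)^2 = (5.1/2)^2 = 2.55^2 = 6.5025
Crown area = 3.141593 * 6.5025 = 20.4282 m^2
N * area / 10000 * 100 = 395 * 20.4282 / 10000 * 100 = 80.6914
CC = min(100, 80.6914) = 80.6914 ≈ 80.7%

80.7%


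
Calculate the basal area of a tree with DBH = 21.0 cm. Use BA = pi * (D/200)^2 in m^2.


D/200 = 21.0/200 = 0.105 m
(D/200)^2 = 0.105^2 = 0.011025
BA = 3.141593 * 0.011025 = 0.0346361 ≈ 0.0346 m^2

0.0346 m^2


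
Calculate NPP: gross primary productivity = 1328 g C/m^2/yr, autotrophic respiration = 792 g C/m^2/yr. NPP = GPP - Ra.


NPP = GPP - Ra = 1328 - 792 = 536 g C/m^2/yr

536 g C/m^2/yr


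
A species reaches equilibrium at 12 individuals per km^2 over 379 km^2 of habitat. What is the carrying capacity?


K = 12 * 379 = 4548 individuals

4548 individuals


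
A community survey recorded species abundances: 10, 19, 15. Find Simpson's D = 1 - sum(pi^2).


Total N = 10 + 19 + 15 = 44
Per-species terms:
  p = 10/44 = 0.227273; p^2 = 0.227273^2 = 0.051653
  p = 19/44 = 0.431818; p^2 = 0.431818^2 = 0.186467
  p = 15/44 = 0.340909; p^2 = 0.340909^2 = 0.116219
sum(p^2) = 0.051653 + 0.186467 + 0.116219 = 0.354339
D = 1 - 0.354339 = 0.645661 ≈ 0.6457

0.6457


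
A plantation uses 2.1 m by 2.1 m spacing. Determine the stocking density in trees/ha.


N = 10000 / 2.1^2 = 10000 / 4.41 = 2267.57 ≈ 2268 trees/ha

2268 trees/ha


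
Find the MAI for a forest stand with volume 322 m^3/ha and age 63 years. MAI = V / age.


MAI = 322 / 63 = 5.1111 ≈ 5.11 m^3/ha/yr

5.11 m^3/ha/yr


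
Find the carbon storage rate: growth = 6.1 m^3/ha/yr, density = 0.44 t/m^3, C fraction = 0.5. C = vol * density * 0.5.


C = 6.1 * 0.44 * 0.5 = 1.342 ≈ 1.34 t C/ha/yr

1.34 t C/ha/yr


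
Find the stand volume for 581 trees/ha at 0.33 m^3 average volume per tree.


V_stand = 581 * 0.33 = 191.73 ≈ 191.7 m^3/ha

191.7 m^3/ha


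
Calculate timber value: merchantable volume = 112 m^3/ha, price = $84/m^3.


Value = 112 * 84 = $9408/ha

$9408/ha


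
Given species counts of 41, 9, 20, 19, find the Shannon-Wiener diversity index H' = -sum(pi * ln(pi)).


Total N = 41 + 9 + 20 + 19 = 89
Per-species terms:
  p = 41/89 = 0.460674; ln(p) = -0.775065; p*ln(p) = 0.460674 * (-0.775065) = -0.357052
  p = 9/89 = 0.101124; ln(p) = -2.291408; p*ln(p) = 0.101124 * (-2.291408) = -0.231716
  p = 20/89 = 0.224719; ln(p) = -1.492905; p*ln(p) = 0.224719 * (-1.492905) = -0.335484
  p = 19/89 = 0.213483; ln(p) = -1.544198; p*ln(p) = 0.213483 * (-1.544198) = -0.329660
sum(p*ln(p)) = (-0.357052) + (-0.231716) + (-0.335484) + (-0.329660) = -1.253912
H' = -(-1.253912) = 1.253912 ≈ 1.2539

1.2539


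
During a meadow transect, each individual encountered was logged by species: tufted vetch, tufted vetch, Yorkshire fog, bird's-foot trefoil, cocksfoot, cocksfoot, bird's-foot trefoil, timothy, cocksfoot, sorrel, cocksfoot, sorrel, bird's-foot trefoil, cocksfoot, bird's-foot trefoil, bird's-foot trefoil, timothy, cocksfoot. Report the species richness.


Total individuals logged = 18
Distinct species (count of individuals): tufted vetch (2), Yorkshire fog (1), bird's-foot trefoil (5), cocksfoot (6), timothy (2), sorrel (2)
Species richness = number of distinct species = 6

6


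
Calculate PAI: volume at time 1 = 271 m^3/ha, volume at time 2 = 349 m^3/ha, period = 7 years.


PAI = (V2 - V1) / period = (349 - 271) / 7 = 78 / 7 = 11.1429 ≈ 11.14 m^3/ha/yr

11.14 m^3/ha/yr


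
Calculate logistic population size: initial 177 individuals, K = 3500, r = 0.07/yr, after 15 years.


(K - N0)/N0 = (3500 - 177)/177 = 3323/177 = 18.7740
r*t = 0.07 * 15 = 1.05; exp(-1.05) = 0.349938
18.7740 * 0.349938 = 6.56974
1 + 6.56974 = 7.56974
N = 3500 / 7.56974 = 462.367 ≈ 462

462


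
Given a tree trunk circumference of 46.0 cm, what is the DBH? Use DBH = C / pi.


DBH = C / pi = 46.0 / 3.141593 = 14.6423 ≈ 14.64 cm

14.64 cm


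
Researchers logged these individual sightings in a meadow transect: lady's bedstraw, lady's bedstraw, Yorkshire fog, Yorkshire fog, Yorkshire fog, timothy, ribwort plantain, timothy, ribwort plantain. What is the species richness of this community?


Total individuals logged = 9
Distinct species (count of individuals): lady's bedstraw (2), Yorkshire fog (3), timothy (2), ribwort plantain (2)
Species richness = number of distinct species = 4

4


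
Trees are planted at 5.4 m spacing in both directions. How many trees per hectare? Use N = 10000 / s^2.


N = 10000 / 5.4^2 = 10000 / 29.16 = 342.936 ≈ 343 trees/ha

343 trees/ha


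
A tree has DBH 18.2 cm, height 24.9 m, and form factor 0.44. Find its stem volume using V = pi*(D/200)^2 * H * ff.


(D/200)^2 = (18.2/200)^2 = 0.091^2 = 0.008281
BA = 3.141593 * 0.008281 = 0.0260155 m^2
V = 0.0260155 * 24.9 * 0.44 = 0.285026 ≈ 0.285 m^3

0.285 m^3


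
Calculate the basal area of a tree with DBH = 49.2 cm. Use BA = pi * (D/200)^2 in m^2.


D/200 = 49.2/200 = 0.246 m
(D/200)^2 = 0.246^2 = 0.060516
BA = 3.141593 * 0.060516 = 0.190117 ≈ 0.1901 m^2

0.1901 m^2


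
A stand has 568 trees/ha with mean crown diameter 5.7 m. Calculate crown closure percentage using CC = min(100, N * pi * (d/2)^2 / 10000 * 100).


(d/2)^2 = (5.7/2)^2 = 2.85^2 = 8.1225
Crown area = 3.141593 * 8.1225 = 25.5176 m^2
N * area / 10000 * 100 = 568 * 25.5176 / 10000 * 100 = 144.940
CC = min(100, 144.940) = 100%

100%


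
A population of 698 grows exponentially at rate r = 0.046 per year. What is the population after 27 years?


r*t = 0.046 * 27 = 1.242
exp(1.242) = 3.46253
N = 698 * 3.46253 = 2416.85 ≈ 2417

2417


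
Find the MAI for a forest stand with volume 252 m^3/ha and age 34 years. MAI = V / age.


MAI = 252 / 34 = 7.4118 ≈ 7.41 m^3/ha/yr

7.41 m^3/ha/yr


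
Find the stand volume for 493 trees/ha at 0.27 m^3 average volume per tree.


V_stand = 493 * 0.27 = 133.11 ≈ 133.1 m^3/ha

133.1 m^3/ha


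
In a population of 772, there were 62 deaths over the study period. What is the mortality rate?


Mortality rate = 62 / 772 = 0.080311 ≈ 0.0803

0.0803


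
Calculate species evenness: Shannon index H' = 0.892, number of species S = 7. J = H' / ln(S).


ln(7) = 1.94591
J = H' / ln(S) = 0.892 / 1.94591 = 0.458397 ≈ 0.4584

0.4584


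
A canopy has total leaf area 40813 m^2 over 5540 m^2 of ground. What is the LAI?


LAI = 40813 / 5540 = 7.3670 ≈ 7.37

7.37


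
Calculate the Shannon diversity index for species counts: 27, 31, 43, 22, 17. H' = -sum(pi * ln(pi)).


Total N = 27 + 31 + 43 + 22 + 17 = 140
Per-species terms:
  p = 27/140 = 0.192857; ln(p) = -1.645806; p*ln(p) = 0.192857 * (-1.645806) = -0.317405
  p = 31/140 = 0.221429; ln(p) = -1.507653; p*ln(p) = 0.221429 * (-1.507653) = -0.333838
  p = 43/140 = 0.307143; ln(p) = -1.180442; p*ln(p) = 0.307143 * (-1.180442) = -0.362564
  p = 22/140 = 0.157143; ln(p) = -1.850599; p*ln(p) = 0.157143 * (-1.850599) = -0.290809
  p = 17/140 = 0.121429; ln(p) = -2.108426; p*ln(p) = 0.121429 * (-2.108426) = -0.256024
sum(p*ln(p)) = (-0.317405) + (-0.333838) + (-0.362564) + (-0.290809) + (-0.256024) = -1.560640
H' = -(-1.560640) = 1.560640 ≈ 1.5606

1.5606


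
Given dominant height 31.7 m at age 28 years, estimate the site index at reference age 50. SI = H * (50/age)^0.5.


50/28 = 1.78571
(1.78571)^0.5 = 1.33630
SI = 31.7 * 1.33630 = 42.3607 ≈ 42.4 m

42.4 m


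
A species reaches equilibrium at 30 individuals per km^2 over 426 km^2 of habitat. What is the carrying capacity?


K = 30 * 426 = 12780 individuals

12780 individuals


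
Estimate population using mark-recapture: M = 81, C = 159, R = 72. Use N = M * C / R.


N = M * C / R = 81 * 159 / 72 = 12879 / 72 = 178.88 ≈ 179

179 individuals


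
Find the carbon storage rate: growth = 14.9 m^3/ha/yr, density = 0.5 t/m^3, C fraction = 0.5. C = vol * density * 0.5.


C = 14.9 * 0.5 * 0.5 = 3.725 ≈ 3.73 t C/ha/yr

3.73 t C/ha/yr


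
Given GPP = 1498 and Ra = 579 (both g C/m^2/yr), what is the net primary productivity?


NPP = GPP - Ra = 1498 - 579 = 919 g C/m^2/yr

919 g C/m^2/yr


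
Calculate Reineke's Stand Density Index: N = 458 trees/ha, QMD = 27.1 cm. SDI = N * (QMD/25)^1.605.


QMD/25 = 27.1/25 = 1.084
(1.084)^1.605 = exp(1.605 * ln(1.084)) = exp(1.605 * 0.0806579) = exp(0.129456) = 1.13821
SDI = 458 * 1.13821 = 521.300 ≈ 521

521


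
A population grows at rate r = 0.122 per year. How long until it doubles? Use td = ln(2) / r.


td = ln(2) / 0.122 = 0.693147 / 0.122 = 5.68153 ≈ 5.7 years

5.7 years


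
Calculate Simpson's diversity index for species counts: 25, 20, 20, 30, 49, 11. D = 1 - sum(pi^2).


Total N = 25 + 20 + 20 + 30 + 49 + 11 = 155
Per-species terms:
  p = 25/155 = 0.161290; p^2 = 0.161290^2 = 0.026014
  p = 20/155 = 0.129032; p^2 = 0.129032^2 = 0.016649
  p = 20/155 = 0.129032; p^2 = 0.129032^2 = 0.016649
  p = 30/155 = 0.193548; p^2 = 0.193548^2 = 0.037461
  p = 49/155 = 0.316129; p^2 = 0.316129^2 = 0.099938
  p = 11/155 = 0.070968; p^2 = 0.070968^2 = 0.005036
sum(p^2) = 0.026014 + 0.016649 + 0.016649 + 0.037461 + 0.099938 + 0.005036 = 0.201747
D = 1 - 0.201747 = 0.798253 ≈ 0.7983

0.7983


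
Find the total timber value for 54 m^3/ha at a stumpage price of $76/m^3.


Value = 54 * 76 = $4104/ha

$4104/ha


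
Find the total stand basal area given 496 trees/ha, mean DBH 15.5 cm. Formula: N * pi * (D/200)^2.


(D/200)^2 = (15.5/200)^2 = 0.0775^2 = 0.00600625
Individual BA = 3.141593 * 0.00600625 = 0.0188692 m^2
Stand BA = 496 * 0.0188692 = 9.35912 ≈ 9.36 m^2/ha

9.36 m^2/ha


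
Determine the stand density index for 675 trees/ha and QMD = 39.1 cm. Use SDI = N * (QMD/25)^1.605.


QMD/25 = 39.1/25 = 1.564
(1.564)^1.605 = exp(1.605 * ln(1.564)) = exp(1.605 * 0.447247) = exp(0.717831) = 2.04998
SDI = 675 * 2.04998 = 1383.74 ≈ 1384

1384


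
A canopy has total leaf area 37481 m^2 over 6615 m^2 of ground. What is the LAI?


LAI = 37481 / 6615 = 5.6661 ≈ 5.67

5.67


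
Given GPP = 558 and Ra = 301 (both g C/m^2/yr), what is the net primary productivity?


NPP = GPP - Ra = 558 - 301 = 257 g C/m^2/yr

257 g C/m^2/yr


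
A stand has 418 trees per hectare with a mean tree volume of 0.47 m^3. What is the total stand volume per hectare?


V_stand = 418 * 0.47 = 196.46 ≈ 196.5 m^3/ha

196.5 m^3/ha


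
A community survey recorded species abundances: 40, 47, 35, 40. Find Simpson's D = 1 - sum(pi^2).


Total N = 40 + 47 + 35 + 40 = 162
Per-species terms:
  p = 40/162 = 0.246914; p^2 = 0.246914^2 = 0.060967
  p = 47/162 = 0.290123; p^2 = 0.290123^2 = 0.084171
  p = 35/162 = 0.216049; p^2 = 0.216049^2 = 0.046677
  p = 40/162 = 0.246914; p^2 = 0.246914^2 = 0.060967
sum(p^2) = 0.060967 + 0.084171 + 0.046677 + 0.060967 = 0.252782
D = 1 - 0.252782 = 0.747218 ≈ 0.7472

0.7472


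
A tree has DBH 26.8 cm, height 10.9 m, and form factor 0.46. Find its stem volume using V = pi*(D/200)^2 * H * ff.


(D/200)^2 = (26.8/200)^2 = 0.134^2 = 0.017956
BA = 3.141593 * 0.017956 = 0.0564104 m^2
V = 0.0564104 * 10.9 * 0.46 = 0.282842 ≈ 0.283 m^3

0.283 m^3


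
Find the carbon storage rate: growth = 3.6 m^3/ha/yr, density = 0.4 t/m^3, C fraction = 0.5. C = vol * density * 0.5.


C = 3.6 * 0.4 * 0.5 = 0.72 t C/ha/yr

0.72 t C/ha/yr


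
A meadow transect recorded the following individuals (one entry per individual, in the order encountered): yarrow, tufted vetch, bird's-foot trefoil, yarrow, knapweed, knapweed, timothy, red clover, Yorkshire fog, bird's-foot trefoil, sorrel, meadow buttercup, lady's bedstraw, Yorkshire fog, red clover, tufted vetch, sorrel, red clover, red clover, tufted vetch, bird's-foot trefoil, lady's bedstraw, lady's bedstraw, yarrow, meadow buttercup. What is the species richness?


Total individuals logged = 25
Distinct species (count of individuals): yarrow (3), tufted vetch (3), bird's-foot trefoil (3), knapweed (2), timothy (1), red clover (4), Yorkshire fog (2), sorrel (2), meadow buttercup (2), lady's bedstraw (3)
Species richness = number of distinct species = 10

10


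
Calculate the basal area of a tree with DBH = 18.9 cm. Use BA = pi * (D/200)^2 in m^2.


D/200 = 18.9/200 = 0.0945 m
(D/200)^2 = 0.0945^2 = 0.00893025
BA = 3.141593 * 0.00893025 = 0.0280552 ≈ 0.0281 m^2

0.0281 m^2


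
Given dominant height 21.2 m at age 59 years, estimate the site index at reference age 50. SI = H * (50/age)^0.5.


50/59 = 0.847458
(0.847458)^0.5 = 0.920575
SI = 21.2 * 0.920575 = 19.5162 ≈ 19.5 m

19.5 m


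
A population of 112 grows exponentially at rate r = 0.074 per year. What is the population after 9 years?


r*t = 0.074 * 9 = 0.666
exp(0.666) = 1.94644
N = 112 * 1.94644 = 218.001 ≈ 218

218


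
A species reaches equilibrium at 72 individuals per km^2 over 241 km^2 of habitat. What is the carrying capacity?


K = 72 * 241 = 17352 individuals

17352 individuals


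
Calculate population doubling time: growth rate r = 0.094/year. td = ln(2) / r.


td = ln(2) / 0.094 = 0.693147 / 0.094 = 7.37390 ≈ 7.4 years

7.4 years


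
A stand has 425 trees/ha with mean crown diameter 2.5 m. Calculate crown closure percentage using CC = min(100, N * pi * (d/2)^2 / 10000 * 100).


(d/2)^2 = (2.5/2)^2 = 1.25^2 = 1.5625
Crown area = 3.141593 * 1.5625 = 4.90874 m^2
N * area / 10000 * 100 = 425 * 4.90874 / 10000 * 100 = 20.8621
CC = min(100, 20.8621) = 20.8621 ≈ 20.9%

20.9%


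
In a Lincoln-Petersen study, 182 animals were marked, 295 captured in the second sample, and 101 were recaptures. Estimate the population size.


N = M * C / R = 182 * 295 / 101 = 53690 / 101 = 531.58 ≈ 532

532 individuals


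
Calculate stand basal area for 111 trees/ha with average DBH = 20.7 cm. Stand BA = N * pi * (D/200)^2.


(D/200)^2 = (20.7/200)^2 = 0.1035^2 = 0.01071225
Individual BA = 3.141593 * 0.01071225 = 0.0336535 m^2
Stand BA = 111 * 0.0336535 = 3.73554 ≈ 3.74 m^2/ha

3.74 m^2/ha


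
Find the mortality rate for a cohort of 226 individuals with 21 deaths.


Mortality rate = 21 / 226 = 0.092920 ≈ 0.0929

0.0929


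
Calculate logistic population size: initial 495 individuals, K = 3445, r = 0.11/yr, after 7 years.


(K - N0)/N0 = (3445 - 495)/495 = 2950/495 = 5.95960
r*t = 0.11 * 7 = 0.77; exp(-0.77) = 0.463013
5.95960 * 0.463013 = 2.75937
1 + 2.75937 = 3.75937
N = 3445 / 3.75937 = 916.377 ≈ 916

916


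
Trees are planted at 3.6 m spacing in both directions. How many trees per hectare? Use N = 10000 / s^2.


N = 10000 / 3.6^2 = 10000 / 12.96 = 771.605 ≈ 772 trees/ha

772 trees/ha


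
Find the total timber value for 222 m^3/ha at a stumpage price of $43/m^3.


Value = 222 * 43 = $9546/ha

$9546/ha


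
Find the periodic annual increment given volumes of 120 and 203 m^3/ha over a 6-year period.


PAI = (V2 - V1) / period = (203 - 120) / 6 = 83 / 6 = 13.8333 ≈ 13.83 m^3/ha/yr

13.83 m^3/ha/yr


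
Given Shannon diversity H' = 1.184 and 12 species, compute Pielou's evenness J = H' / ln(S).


ln(12) = 2.48491
J = H' / ln(S) = 1.184 / 2.48491 = 0.476476 ≈ 0.4765

0.4765


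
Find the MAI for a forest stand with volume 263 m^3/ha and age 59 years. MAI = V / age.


MAI = 263 / 59 = 4.4576 ≈ 4.46 m^3/ha/yr

4.46 m^3/ha/yr


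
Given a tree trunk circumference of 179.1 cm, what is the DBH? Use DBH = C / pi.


DBH = C / pi = 179.1 / 3.141593 = 57.0093 ≈ 57.01 cm

57.01 cm


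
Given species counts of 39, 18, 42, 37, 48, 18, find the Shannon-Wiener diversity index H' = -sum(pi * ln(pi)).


Total N = 39 + 18 + 42 + 37 + 48 + 18 = 202
Per-species terms:
  p = 39/202 = 0.193069; ln(p) = -1.644708; p*ln(p) = 0.193069 * (-1.644708) = -0.317542
  p = 18/202 = 0.089109; ln(p) = -2.417895; p*ln(p) = 0.089109 * (-2.417895) = -0.215456
  p = 42/202 = 0.207921; ln(p) = -1.570597; p*ln(p) = 0.207921 * (-1.570597) = -0.326560
  p = 37/202 = 0.183168; ln(p) = -1.697352; p*ln(p) = 0.183168 * (-1.697352) = -0.310901
  p = 48/202 = 0.237624; ln(p) = -1.437066; p*ln(p) = 0.237624 * (-1.437066) = -0.341481
  p = 18/202 = 0.089109; ln(p) = -2.417895; p*ln(p) = 0.089109 * (-2.417895) = -0.215456
sum(p*ln(p)) = (-0.317542) + (-0.215456) + (-0.326560) + (-0.310901) + (-0.341481) + (-0.215456) = -1.727396
H' = -(-1.727396) = 1.727396 ≈ 1.7274

1.7274


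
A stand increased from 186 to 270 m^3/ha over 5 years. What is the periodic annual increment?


PAI = (V2 - V1) / period = (270 - 186) / 5 = 84 / 5 = 16.80 m^3/ha/yr

16.80 m^3/ha/yr


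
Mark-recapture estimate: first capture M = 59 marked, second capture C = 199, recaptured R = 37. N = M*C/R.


N = M * C / R = 59 * 199 / 37 = 11741 / 37 = 317.32 ≈ 317

317 individuals


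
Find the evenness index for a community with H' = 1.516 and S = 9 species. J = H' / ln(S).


ln(9) = 2.19722
J = H' / ln(S) = 1.516 / 2.19722 = 0.689963 ≈ 0.6900

0.6900


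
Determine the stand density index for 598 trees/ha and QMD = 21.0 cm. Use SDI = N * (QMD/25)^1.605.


QMD/25 = 21.0/25 = 0.84
(0.84)^1.605 = exp(1.605 * ln(0.84)) = exp(1.605 * (-0.174353)) = exp(-0.279837) = 0.755907
SDI = 598 * 0.755907 = 452.032 ≈ 452

452


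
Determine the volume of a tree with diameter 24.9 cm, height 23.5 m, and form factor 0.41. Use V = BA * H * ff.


(D/200)^2 = (24.9/200)^2 = 0.1245^2 = 0.01550025
BA = 3.141593 * 0.01550025 = 0.0486955 m^2
V = 0.0486955 * 23.5 * 0.41 = 0.469181 ≈ 0.469 m^3

0.469 m^3


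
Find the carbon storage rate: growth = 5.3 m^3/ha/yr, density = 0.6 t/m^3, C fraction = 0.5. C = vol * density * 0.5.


C = 5.3 * 0.6 * 0.5 = 1.59 t C/ha/yr

1.59 t C/ha/yr


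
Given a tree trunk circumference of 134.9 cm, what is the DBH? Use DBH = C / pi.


DBH = C / pi = 134.9 / 3.141593 = 42.9400 ≈ 42.94 cm

42.94 cm


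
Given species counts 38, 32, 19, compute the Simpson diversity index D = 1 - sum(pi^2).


Total N = 38 + 32 + 19 = 89
Per-species terms:
  p = 38/89 = 0.426966; p^2 = 0.426966^2 = 0.182300
  p = 32/89 = 0.359551; p^2 = 0.359551^2 = 0.129277
  p = 19/89 = 0.213483; p^2 = 0.213483^2 = 0.045575
sum(p^2) = 0.182300 + 0.129277 + 0.045575 = 0.357152
D = 1 - 0.357152 = 0.642848 ≈ 0.6428

0.6428


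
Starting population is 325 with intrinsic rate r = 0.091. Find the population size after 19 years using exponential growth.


r*t = 0.091 * 19 = 1.729
exp(1.729) = 5.63502
N = 325 * 5.63502 = 1831.38 ≈ 1831

1831


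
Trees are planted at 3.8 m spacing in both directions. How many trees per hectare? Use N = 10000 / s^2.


N = 10000 / 3.8^2 = 10000 / 14.44 = 692.521 ≈ 693 trees/ha

693 trees/ha


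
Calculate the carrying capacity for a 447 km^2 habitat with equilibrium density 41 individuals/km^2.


K = 41 * 447 = 18327 individuals

18327 individuals


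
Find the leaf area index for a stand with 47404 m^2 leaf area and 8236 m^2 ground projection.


LAI = 47404 / 8236 = 5.7557 ≈ 5.76

5.76


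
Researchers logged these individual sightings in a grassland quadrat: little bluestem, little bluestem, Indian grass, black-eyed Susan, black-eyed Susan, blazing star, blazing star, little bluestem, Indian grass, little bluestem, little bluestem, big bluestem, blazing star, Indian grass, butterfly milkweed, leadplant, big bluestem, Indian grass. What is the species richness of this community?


Total individuals logged = 18
Distinct species (count of individuals): little bluestem (5), Indian grass (4), black-eyed Susan (2), blazing star (3), big bluestem (2), butterfly milkweed (1), leadplant (1)
Species richness = number of distinct species = 7

7


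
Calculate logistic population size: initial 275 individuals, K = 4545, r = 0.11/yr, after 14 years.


(K - N0)/N0 = (4545 - 275)/275 = 4270/275 = 15.5273
r*t = 0.11 * 14 = 1.54; exp(-1.54) = 0.214381
15.5273 * 0.214381 = 3.32876
1 + 3.32876 = 4.32876
N = 4545 / 4.32876 = 1049.95 ≈ 1050

1050


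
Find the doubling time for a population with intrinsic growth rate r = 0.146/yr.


td = ln(2) / 0.146 = 0.693147 / 0.146 = 4.74758 ≈ 4.7 years

4.7 years


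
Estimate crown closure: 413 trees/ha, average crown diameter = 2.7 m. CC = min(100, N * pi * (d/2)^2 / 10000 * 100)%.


(d/2)^2 = (2.7/2)^2 = 1.35^2 = 1.8225
Crown area = 3.141593 * 1.8225 = 5.72555 m^2
N * area / 10000 * 100 = 413 * 5.72555 / 10000 * 100 = 23.6465
CC = min(100, 23.6465) = 23.6465 ≈ 23.6%

23.6%


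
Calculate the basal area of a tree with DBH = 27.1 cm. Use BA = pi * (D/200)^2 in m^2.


D/200 = 27.1/200 = 0.1355 m
(D/200)^2 = 0.1355^2 = 0.01836025
BA = 3.141593 * 0.01836025 = 0.0576804 ≈ 0.0577 m^2

0.0577 m^2


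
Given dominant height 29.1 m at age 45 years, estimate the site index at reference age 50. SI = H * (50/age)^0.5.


50/45 = 1.11111
(1.11111)^0.5 = 1.05409
SI = 29.1 * 1.05409 = 30.6740 ≈ 30.7 m

30.7 m


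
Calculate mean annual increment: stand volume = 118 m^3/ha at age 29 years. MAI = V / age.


MAI = 118 / 29 = 4.0690 ≈ 4.07 m^3/ha/yr

4.07 m^3/ha/yr


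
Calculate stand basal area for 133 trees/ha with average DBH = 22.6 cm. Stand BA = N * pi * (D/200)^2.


(D/200)^2 = (22.6/200)^2 = 0.113^2 = 0.012769
Individual BA = 3.141593 * 0.012769 = 0.0401150 m^2
Stand BA = 133 * 0.0401150 = 5.33530 ≈ 5.34 m^2/ha

5.34 m^2/ha


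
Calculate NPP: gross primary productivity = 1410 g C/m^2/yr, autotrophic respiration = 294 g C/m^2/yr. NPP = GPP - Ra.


NPP = GPP - Ra = 1410 - 294 = 1116 g C/m^2/yr

1116 g C/m^2/yr


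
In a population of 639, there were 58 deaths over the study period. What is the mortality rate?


Mortality rate = 58 / 639 = 0.090767 ≈ 0.0908

0.0908


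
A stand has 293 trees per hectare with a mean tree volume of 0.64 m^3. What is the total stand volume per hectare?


V_stand = 293 * 0.64 = 187.52 ≈ 187.5 m^3/ha

187.5 m^3/ha


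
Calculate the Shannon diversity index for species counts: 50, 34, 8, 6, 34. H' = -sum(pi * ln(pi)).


Total N = 50 + 34 + 8 + 6 + 34 = 132
Per-species terms:
  p = 50/132 = 0.378788; ln(p) = -0.970779; p*ln(p) = 0.378788 * (-0.970779) = -0.367719
  p = 34/132 = 0.257576; ln(p) = -1.356440; p*ln(p) = 0.257576 * (-1.356440) = -0.349386
  p = 8/132 = 0.060606; ln(p) = -2.803361; p*ln(p) = 0.060606 * (-2.803361) = -0.169900
  p = 6/132 = 0.045455; ln(p) = -3.091032; p*ln(p) = 0.045455 * (-3.091032) = -0.140503
  p = 34/132 = 0.257576; ln(p) = -1.356440; p*ln(p) = 0.257576 * (-1.356440) = -0.349386
sum(p*ln(p)) = (-0.367719) + (-0.349386) + (-0.169900) + (-0.140503) + (-0.349386) = -1.376894
H' = -(-1.376894) = 1.376894 ≈ 1.3769

1.3769


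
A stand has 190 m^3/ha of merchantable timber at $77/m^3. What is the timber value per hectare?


Value = 190 * 77 = $14630/ha

$14630/ha


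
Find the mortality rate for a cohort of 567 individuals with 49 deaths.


Mortality rate = 49 / 567 = 0.086420 ≈ 0.0864

0.0864


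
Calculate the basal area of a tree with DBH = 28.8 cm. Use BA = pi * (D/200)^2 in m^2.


D/200 = 28.8/200 = 0.144 m
(D/200)^2 = 0.144^2 = 0.020736
BA = 3.141593 * 0.020736 = 0.0651441 ≈ 0.0651 m^2

0.0651 m^2


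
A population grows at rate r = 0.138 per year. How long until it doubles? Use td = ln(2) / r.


td = ln(2) / 0.138 = 0.693147 / 0.138 = 5.02280 ≈ 5.0 years

5.0 years


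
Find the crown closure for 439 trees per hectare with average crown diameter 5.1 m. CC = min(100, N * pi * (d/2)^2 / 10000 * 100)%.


(d/2)^2 = (5.1/2)^2 = 2.55^2 = 6.5025
Crown area = 3.141593 * 6.5025 = 20.4282 m^2
N * area / 10000 * 100 = 439 * 20.4282 / 10000 * 100 = 89.6798
CC = min(100, 89.6798) = 89.6798 ≈ 89.7%

89.7%


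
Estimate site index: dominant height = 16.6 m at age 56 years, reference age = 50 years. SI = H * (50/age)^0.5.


50/56 = 0.892857
(0.892857)^0.5 = 0.944911
SI = 16.6 * 0.944911 = 15.6855 ≈ 15.7 m

15.7 m


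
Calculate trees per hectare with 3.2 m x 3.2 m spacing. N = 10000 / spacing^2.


N = 10000 / 3.2^2 = 10000 / 10.24 = 976.563 ≈ 977 trees/ha

977 trees/ha
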